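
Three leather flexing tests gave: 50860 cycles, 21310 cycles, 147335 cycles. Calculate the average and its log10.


Average = 73168 cycles
log10 = 4.86

Average = (50860 + 21310 + 147335) / 3 = 73168 cycles
log10(73168) = 4.86


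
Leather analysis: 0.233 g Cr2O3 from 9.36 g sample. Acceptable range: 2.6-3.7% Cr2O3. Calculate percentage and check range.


Cr2O3 = 2.49%
Within range: No


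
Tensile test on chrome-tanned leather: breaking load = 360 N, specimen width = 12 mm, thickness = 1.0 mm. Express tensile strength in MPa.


Cross-section = 12 x 1.0 = 12.0 mm^2
TS = 360 / 12.0 = 30.00 MPa
(1 N/mm^2 = 1 MPa)


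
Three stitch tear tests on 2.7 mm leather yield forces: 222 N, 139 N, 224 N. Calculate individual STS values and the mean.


STS1 = 222 / 2.7 = 82.2 N/mm
STS2 = 139 / 2.7 = 51.5 N/mm
STS3 = 224 / 2.7 = 83.0 N/mm
Mean = (82.2 + 51.5 + 83.0) / 3 = 72.2 N/mm


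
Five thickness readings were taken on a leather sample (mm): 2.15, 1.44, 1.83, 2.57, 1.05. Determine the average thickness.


1.81 mm

Sum = 2.15 + 1.44 + 1.83 + 2.57 + 1.05 = 9.04
Average = 9.04 / 5 = 1.81 mm


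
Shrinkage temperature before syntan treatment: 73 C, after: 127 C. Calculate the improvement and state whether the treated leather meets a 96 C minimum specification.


Improvement = 127 - 73 = 54 C
Spec check: 127 C >= 96 C? Yes


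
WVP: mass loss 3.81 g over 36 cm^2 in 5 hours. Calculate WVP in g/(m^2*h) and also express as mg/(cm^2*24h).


WVP = 211.67 g/(m^2*h)
Daily rate = 508.00 mg/(cm^2*24h)


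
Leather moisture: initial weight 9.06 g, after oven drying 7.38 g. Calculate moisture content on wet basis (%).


Moisture = 9.06 - 7.38 = 1.68 g
MC = 1.68 / 9.06 x 100 = 18.5%


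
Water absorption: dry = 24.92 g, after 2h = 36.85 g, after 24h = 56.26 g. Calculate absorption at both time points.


WA (2h) = (36.85 - 24.92) / 24.92 x 100 = 47.9%
WA (24h) = (56.26 - 24.92) / 24.92 x 100 = 125.8%


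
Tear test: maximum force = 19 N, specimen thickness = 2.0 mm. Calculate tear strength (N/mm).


Tear strength = force / thickness
Tear = 19 / 2.0 = 9.5 N/mm


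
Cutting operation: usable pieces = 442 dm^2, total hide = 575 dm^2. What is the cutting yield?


Yield = usable / total x 100
Yield = 442 / 575 x 100 = 76.9%


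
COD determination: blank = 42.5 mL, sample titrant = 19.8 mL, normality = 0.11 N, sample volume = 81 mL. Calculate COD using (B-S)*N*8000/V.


246.6 mg/L


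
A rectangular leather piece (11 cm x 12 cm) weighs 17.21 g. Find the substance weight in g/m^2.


1303.8 g/m^2

Area = 11 x 12 = 132 cm^2
SW = 17.21 / 132 x 10000 = 1303.8 g/m^2


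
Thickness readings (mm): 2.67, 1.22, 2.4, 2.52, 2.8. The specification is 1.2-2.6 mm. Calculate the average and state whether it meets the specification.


Average = 2.32 mm
Within specification: Yes


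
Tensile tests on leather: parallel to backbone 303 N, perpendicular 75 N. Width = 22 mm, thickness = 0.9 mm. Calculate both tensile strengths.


Area = 22 x 0.9 = 19.8 mm^2
TS (parallel) = 303 / 19.8 = 15.30 N/mm^2
TS (perpendicular) = 75 / 19.8 = 3.79 N/mm^2


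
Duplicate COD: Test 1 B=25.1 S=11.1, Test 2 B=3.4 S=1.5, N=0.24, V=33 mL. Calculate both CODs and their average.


COD1 = (25.1 - 11.1) x 0.24 x 8000 / 33 = 814.5 mg/L
COD2 = (3.4 - 1.5) x 0.24 x 8000 / 33 = 110.5 mg/L
Average = (814.5 + 110.5) / 2 = 462.5 mg/L


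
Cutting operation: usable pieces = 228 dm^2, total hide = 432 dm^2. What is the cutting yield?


52.8%


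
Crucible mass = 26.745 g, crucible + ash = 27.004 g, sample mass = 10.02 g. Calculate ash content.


Ash mass = 0.259 g
Ash content = 2.58%

Ash mass = 27.004 - 26.745 = 0.259 g
Ash% = 0.259 / 10.02 x 100 = 2.58%


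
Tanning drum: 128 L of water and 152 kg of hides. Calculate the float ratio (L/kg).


Float ratio = water / hide weight
Ratio = 128 / 152 = 0.8


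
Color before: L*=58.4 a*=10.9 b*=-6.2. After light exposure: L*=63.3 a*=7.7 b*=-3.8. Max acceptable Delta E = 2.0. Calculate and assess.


dL = 4.9, da = -3.2, db = 2.4
dE = sqrt((4.9)^2 + (-3.2)^2 + (2.4)^2) = 6.33
Max = 2.0
Passes: No


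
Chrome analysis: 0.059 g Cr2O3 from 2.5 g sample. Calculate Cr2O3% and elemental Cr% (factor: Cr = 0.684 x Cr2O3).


Cr2O3 = 2.36%
Cr = 1.61%


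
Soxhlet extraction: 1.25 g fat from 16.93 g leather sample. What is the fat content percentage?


Fat content = 1.25 / 16.93 x 100
Fat = 7.4%


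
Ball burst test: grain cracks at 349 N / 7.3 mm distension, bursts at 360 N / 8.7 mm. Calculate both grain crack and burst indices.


Crack index = 47.8 N/mm
Burst index = 41.4 N/mm


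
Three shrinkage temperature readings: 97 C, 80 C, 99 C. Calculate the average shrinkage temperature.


Average = (97 + 80 + 99) / 3
Average = 276 / 3 = 92.0 C


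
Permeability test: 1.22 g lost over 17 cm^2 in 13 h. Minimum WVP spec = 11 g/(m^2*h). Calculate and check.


WVP = 55.20 g/(m^2*h)
Meets specification: Yes

WVP = 1.22 / (17 x 13) x 10000 = 55.20 g/(m^2*h)
Minimum: 11 g/(m^2*h)
Meets spec: Yes


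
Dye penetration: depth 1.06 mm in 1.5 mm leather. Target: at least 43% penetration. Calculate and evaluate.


Penetration = 1.06 / 1.5 x 100 = 70.7%
Target: 43%
Meets target: Yes


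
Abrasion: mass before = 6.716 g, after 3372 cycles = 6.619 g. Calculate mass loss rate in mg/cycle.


0.029 mg/cycle


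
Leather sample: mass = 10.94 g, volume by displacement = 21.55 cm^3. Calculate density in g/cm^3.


0.508 g/cm^3


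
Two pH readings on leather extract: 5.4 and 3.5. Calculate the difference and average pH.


Difference = |5.4 - 3.5| = 1.9
Average = (5.4 + 3.5) / 2 = 4.45


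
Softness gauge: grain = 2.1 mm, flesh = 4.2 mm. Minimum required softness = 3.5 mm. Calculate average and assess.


Average = (2.1 + 4.2) / 2 = 3.15 mm
Minimum = 3.5 mm
Meets requirement: No


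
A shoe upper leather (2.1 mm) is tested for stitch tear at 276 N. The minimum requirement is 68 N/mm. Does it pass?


STS = 276 / 2.1 = 131.4 N/mm
Minimum required: 68 N/mm
Passes: Yes


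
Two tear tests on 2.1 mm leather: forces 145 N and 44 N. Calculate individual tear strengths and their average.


Tear 1 = 145 / 2.1 = 69.0 N/mm
Tear 2 = 44 / 2.1 = 21.0 N/mm
Average = (69.0 + 21.0) / 2 = 45.0 N/mm


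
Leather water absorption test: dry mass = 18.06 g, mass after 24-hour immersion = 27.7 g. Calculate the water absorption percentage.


Water absorbed = 27.7 - 18.06 = 9.64 g
WA% = 9.64 / 18.06 x 100 = 53.4%


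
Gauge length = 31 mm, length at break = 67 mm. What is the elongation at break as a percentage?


116.1%

Extension = 67 - 31 = 36 mm
Elongation = 36 / 31 x 100 = 116.1%


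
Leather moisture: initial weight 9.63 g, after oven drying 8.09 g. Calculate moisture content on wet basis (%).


16.0%

Moisture = 9.63 - 8.09 = 1.54 g
MC = 1.54 / 9.63 x 100 = 16.0%


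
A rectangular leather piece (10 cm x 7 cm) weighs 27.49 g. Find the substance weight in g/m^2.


Area = 10 x 7 = 70 cm^2
SW = 27.49 / 70 x 10000 = 3927.1 g/m^2


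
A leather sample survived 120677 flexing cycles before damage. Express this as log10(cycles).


5.08


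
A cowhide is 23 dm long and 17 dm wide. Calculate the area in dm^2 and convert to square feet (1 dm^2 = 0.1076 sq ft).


391 dm^2
42.07 sq ft

Area = 23 x 17 = 391 dm^2
Conversion: 391 x 0.1076 = 42.07 sq ft


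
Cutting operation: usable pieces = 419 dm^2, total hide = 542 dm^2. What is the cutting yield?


77.3%


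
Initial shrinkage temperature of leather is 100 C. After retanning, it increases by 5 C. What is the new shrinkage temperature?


New Ts = 100 + 5 = 105 C


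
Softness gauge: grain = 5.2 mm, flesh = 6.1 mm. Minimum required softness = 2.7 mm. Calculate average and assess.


Average = (5.2 + 6.1) / 2 = 5.65 mm
Minimum = 2.7 mm
Meets requirement: Yes


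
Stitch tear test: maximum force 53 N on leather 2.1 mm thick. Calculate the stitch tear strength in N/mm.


25.2 N/mm

Stitch tear strength = force / thickness
STS = 53 / 2.1 = 25.2 N/mm


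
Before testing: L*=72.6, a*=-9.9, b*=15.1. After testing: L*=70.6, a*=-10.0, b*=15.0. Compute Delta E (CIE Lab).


Delta E = 2.00


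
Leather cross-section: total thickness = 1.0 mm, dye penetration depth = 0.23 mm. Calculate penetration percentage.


Penetration% = 0.23 / 1.0 x 100
Penetration = 23.0%


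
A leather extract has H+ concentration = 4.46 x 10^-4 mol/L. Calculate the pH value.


pH = 3.35


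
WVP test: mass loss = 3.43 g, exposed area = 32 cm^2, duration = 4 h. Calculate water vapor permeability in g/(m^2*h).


267.97 g/(m^2*h)

WVP = mass_loss / (area x time) x 10000
WVP = 3.43 / (32 x 4) x 10000
WVP = 3.43 / 128 x 10000 = 267.97 g/(m^2*h)


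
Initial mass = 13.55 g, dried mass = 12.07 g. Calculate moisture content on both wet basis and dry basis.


Moisture lost = 13.55 - 12.07 = 1.48 g
Wet basis MC = 1.48 / 13.55 x 100 = 10.9%
Dry basis MC = 1.48 / 12.07 x 100 = 12.3%


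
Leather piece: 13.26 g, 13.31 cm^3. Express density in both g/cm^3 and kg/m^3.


0.996 g/cm^3
996 kg/m^3


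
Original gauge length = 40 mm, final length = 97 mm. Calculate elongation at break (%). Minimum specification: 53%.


Elongation = 142.5%
Meets spec: Yes


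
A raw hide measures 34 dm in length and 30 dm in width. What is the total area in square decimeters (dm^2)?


1020 dm^2


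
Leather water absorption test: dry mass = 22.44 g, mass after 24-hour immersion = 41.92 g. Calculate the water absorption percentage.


86.8%

Water absorbed = 41.92 - 22.44 = 19.48 g
WA% = 19.48 / 22.44 x 100 = 86.8%


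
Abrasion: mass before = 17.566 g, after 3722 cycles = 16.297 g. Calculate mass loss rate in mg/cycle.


0.341 mg/cycle


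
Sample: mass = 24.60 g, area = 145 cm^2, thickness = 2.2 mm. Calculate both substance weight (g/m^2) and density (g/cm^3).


Substance weight = 1696.6 g/m^2
Density = 0.771 g/cm^3

SW = 24.60 / 145 x 10000 = 1696.6 g/m^2
Volume = 145 x 2.2 / 10 = 31.90 cm^3
Density = 24.60 / 31.90 = 0.771 g/cm^3


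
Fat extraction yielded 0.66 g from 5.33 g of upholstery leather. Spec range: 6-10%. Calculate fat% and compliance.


Fat% = 0.66 / 5.33 x 100 = 12.4%
Spec range: 6-10%
Compliant: No


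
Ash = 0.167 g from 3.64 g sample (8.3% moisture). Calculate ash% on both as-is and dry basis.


As-is ash% = 0.167 / 3.64 x 100 = 4.59%
Dry mass = 3.64 x (100 - 8.3) / 100 = 3.33788 g
Dry-basis ash% = 0.167 / 3.33788 x 100 = 5.00%


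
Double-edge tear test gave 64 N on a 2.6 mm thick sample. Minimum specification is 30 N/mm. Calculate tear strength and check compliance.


Tear strength = 64 / 2.6 = 24.6 N/mm
Required minimum = 30 N/mm
Compliant: No


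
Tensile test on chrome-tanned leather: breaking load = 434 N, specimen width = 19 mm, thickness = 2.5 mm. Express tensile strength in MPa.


Cross-section = 19 x 2.5 = 47.5 mm^2
TS = 434 / 47.5 = 9.14 MPa
(1 N/mm^2 = 1 MPa)


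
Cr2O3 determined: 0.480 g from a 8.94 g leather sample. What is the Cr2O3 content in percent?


5.37%


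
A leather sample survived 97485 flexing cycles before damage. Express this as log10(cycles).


4.99


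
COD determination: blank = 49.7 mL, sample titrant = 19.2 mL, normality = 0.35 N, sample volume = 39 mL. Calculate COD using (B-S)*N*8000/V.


2189.7 mg/L

COD = (49.7 - 19.2) x 0.35 x 8000 / 39
COD = 30.5 x 0.35 x 8000 / 39
COD = 2189.7 mg/L


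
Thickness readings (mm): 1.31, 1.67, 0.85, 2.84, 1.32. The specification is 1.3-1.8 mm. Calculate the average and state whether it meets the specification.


Sum = 7.99
Average = 7.99 / 5 = 1.60 mm
Specification range: 1.3 to 1.8 mm
Within spec: Yes


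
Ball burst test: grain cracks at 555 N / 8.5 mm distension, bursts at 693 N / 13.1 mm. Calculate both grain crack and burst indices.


Crack index = 65.3 N/mm
Burst index = 52.9 N/mm

Crack index = 555 / 8.5 = 65.3 N/mm
Burst index = 693 / 13.1 = 52.9 N/mm


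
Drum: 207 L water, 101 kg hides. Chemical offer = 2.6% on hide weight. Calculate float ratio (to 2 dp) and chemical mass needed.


Float ratio = 2.05
Chemical needed = 2.626 kg


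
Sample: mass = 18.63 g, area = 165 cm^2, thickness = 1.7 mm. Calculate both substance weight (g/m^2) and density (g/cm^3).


SW = 18.63 / 165 x 10000 = 1129.1 g/m^2
Volume = 165 x 1.7 / 10 = 28.05 cm^3
Density = 18.63 / 28.05 = 0.664 g/cm^3


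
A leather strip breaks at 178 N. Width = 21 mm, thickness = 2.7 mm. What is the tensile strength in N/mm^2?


Cross-sectional area = 21 x 2.7 = 56.7 mm^2
Tensile strength = 178 / 56.7 = 3.14 N/mm^2


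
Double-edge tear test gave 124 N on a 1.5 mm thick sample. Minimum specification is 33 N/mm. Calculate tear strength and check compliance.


Tear strength = 82.7 N/mm
Compliant: Yes


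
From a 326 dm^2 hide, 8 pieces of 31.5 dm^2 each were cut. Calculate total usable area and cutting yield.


Total usable = 8 x 31.5 = 252.0 dm^2
Yield = 252.0 / 326 x 100 = 77.3%


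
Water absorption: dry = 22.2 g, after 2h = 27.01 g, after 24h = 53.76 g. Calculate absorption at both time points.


WA (2h) = (27.01 - 22.2) / 22.2 x 100 = 21.7%
WA (24h) = (53.76 - 22.2) / 22.2 x 100 = 142.2%


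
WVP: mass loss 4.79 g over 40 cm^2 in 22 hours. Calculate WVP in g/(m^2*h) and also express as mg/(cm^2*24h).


WVP = 4.79 / (40 x 22) x 10000 = 54.43 g/(m^2*h)
Mass loss in mg = 4.79 x 1000 = 4790 mg
Per cm^2 per 24h in mg: 4790 x 24 / (40 x 22) = 114960 / 880 = 130.64 mg/(cm^2*24h)


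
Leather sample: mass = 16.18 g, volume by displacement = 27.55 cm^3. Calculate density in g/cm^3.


0.587 g/cm^3


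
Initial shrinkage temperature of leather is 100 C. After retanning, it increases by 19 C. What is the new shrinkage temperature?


119 C

New Ts = 100 + 19 = 119 C


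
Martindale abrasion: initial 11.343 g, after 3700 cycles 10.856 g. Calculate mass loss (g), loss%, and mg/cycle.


Mass loss = 0.487 g
Loss = 4.29%
Rate = 0.132 mg/cycle

Loss = 11.343 - 10.856 = 0.487 g
Loss% = 0.487 / 11.343 x 100 = 4.29%
Rate = 0.487 / 3700 x 1000 = 0.132 mg/cycle


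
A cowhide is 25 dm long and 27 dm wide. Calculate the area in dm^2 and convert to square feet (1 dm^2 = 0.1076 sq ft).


675 dm^2
72.63 sq ft


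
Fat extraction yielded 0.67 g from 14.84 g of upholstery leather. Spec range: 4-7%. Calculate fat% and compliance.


Fat% = 0.67 / 14.84 x 100 = 4.5%
Spec range: 4-7%
Compliant: Yes


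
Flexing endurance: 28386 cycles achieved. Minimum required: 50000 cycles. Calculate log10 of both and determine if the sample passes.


Achieved: log10 = 4.45
Required: log10 = 4.70
Passes: No


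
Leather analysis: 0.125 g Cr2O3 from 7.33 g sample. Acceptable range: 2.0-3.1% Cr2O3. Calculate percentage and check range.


Cr2O3% = 0.125 / 7.33 x 100 = 1.71%
Acceptable range: 2.0 to 3.1%
Within range: No


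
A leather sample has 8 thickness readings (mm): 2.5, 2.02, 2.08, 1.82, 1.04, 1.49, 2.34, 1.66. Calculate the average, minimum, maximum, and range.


Sum = 14.95
Average = 14.95 / 8 = 1.87 mm
Minimum = 1.04 mm
Maximum = 2.5 mm
Range = 2.5 - 1.04 = 1.46 mm


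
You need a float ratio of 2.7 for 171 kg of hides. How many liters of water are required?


Water = hide weight x target ratio
Water = 171 x 2.7 = 461.7 L


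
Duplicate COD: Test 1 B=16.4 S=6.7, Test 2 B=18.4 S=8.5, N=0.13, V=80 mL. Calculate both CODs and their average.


COD1 = 126.1 mg/L
COD2 = 128.7 mg/L
Average = 127.4 mg/L

COD1 = (16.4 - 6.7) x 0.13 x 8000 / 80 = 126.1 mg/L
COD2 = (18.4 - 8.5) x 0.13 x 8000 / 80 = 128.7 mg/L
Average = (126.1 + 128.7) / 2 = 127.4 mg/L


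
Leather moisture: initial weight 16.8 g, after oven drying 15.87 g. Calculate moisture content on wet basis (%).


Moisture = 16.8 - 15.87 = 0.93 g
MC = 0.93 / 16.8 x 100 = 5.5%


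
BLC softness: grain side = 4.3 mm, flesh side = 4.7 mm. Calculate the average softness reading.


4.50 mm


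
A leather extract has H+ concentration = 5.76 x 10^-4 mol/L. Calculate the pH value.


pH = 3.24

pH = -log10[H+]
pH = -log10(5.76 x 10^-4) = 3.24


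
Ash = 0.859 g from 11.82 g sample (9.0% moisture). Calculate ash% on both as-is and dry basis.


As-is ash = 7.27%
Dry-basis ash = 7.99%


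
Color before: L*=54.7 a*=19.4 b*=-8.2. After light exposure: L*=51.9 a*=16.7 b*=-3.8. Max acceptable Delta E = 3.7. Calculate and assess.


dL = -2.8, da = -2.7, db = 4.4
dE = sqrt((-2.8)^2 + (-2.7)^2 + (4.4)^2) = 5.87
Max = 3.7
Passes: No


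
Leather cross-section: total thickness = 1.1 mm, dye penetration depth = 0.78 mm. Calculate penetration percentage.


70.9%

Penetration% = 0.78 / 1.1 x 100
Penetration = 70.9%


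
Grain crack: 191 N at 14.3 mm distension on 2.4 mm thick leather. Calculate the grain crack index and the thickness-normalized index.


Crack index = 191 / 14.3 = 13.4 N/mm
Normalized = 13.4 / 2.4 = 5.6 N/mm per mm


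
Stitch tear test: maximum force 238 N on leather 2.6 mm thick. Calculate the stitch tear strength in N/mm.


Stitch tear strength = force / thickness
STS = 238 / 2.6 = 91.5 N/mm


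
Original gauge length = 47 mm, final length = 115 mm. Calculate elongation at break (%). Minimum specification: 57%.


Elongation = 144.7%
Meets spec: Yes


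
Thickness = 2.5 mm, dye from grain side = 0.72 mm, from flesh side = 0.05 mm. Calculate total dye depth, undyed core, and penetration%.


Total dyed = 0.77 mm
Undyed core = 1.73 mm
Penetration = 30.8%

Total dyed = 0.72 + 0.05 = 0.77 mm
Undyed core = 2.5 - 0.77 = 1.73 mm
Penetration = 0.77 / 2.5 x 100 = 30.8%


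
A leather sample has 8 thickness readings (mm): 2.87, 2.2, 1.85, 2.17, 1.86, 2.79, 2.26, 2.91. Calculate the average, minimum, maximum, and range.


Sum = 18.91
Average = 18.91 / 8 = 2.36 mm
Minimum = 1.85 mm
Maximum = 2.91 mm
Range = 2.91 - 1.85 = 1.06 mm


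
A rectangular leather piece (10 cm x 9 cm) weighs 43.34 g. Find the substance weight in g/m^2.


Area = 10 x 9 = 90 cm^2
SW = 43.34 / 90 x 10000 = 4815.6 g/m^2


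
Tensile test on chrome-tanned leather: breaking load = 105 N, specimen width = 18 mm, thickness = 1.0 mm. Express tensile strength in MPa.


Cross-section = 18 x 1.0 = 18.0 mm^2
TS = 105 / 18.0 = 5.83 MPa
(1 N/mm^2 = 1 MPa)


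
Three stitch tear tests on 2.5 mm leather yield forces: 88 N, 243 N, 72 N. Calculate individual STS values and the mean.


STS1 = 35.2 N/mm
STS2 = 97.2 N/mm
STS3 = 28.8 N/mm
Mean = 53.7 N/mm

STS1 = 88 / 2.5 = 35.2 N/mm
STS2 = 243 / 2.5 = 97.2 N/mm
STS3 = 72 / 2.5 = 28.8 N/mm
Mean = (35.2 + 97.2 + 28.8) / 3 = 53.7 N/mm


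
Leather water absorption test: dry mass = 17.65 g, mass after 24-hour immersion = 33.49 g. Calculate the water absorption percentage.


89.7%


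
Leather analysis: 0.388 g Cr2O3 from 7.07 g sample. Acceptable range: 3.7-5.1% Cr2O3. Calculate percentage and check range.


Cr2O3% = 0.388 / 7.07 x 100 = 5.49%
Acceptable range: 3.7 to 5.1%
Within range: No


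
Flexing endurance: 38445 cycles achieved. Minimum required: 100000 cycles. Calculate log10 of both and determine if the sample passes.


log10(38445) = 4.58
log10(100000) = 5.00
Passes: No


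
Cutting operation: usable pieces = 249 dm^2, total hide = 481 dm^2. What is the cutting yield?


51.8%

Yield = usable / total x 100
Yield = 249 / 481 x 100 = 51.8%


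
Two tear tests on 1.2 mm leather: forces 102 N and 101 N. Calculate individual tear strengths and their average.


Tear 1 = 85.0 N/mm
Tear 2 = 84.2 N/mm
Average = 84.6 N/mm


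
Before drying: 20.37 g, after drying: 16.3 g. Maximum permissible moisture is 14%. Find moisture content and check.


MC = (20.37 - 16.3) / 20.37 x 100 = 20.0%
Maximum: 14%
Acceptable: No


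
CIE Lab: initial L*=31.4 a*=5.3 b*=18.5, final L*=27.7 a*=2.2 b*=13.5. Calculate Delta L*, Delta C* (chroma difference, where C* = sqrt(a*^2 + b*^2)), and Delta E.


Delta L* = -3.7
Delta C* = -5.57
Delta E = 6.95

Delta L* = 27.7 - 31.4 = -3.7
C1* = sqrt((5.3)^2 + (18.5)^2) = 19.244
C2* = sqrt((2.2)^2 + (13.5)^2) = 13.678
Delta C* = 13.678 - 19.244 = -5.57
Delta E = sqrt((-3.7)^2 + (-3.1)^2 + (-5.0)^2) = 6.95


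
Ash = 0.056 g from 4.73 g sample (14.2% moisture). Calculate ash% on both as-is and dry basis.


As-is ash% = 0.056 / 4.73 x 100 = 1.18%
Dry mass = 4.73 x (100 - 14.2) / 100 = 4.05834 g
Dry-basis ash% = 0.056 / 4.05834 x 100 = 1.38%


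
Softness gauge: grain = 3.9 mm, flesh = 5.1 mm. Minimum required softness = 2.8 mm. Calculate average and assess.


Average softness = 4.50 mm
Meets requirement: Yes

Average = (3.9 + 5.1) / 2 = 4.50 mm
Minimum = 2.8 mm
Meets requirement: Yes


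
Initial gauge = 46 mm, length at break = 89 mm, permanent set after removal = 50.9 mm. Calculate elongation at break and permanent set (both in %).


Elongation at break = 93.5%
Permanent set = 10.7%

Elongation at break = (89 - 46) / 46 x 100 = 93.5%
Permanent set = (50.9 - 46) / 46 x 100 = 10.7%


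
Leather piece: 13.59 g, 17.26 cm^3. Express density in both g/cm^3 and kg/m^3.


0.787 g/cm^3
787 kg/m^3

Density = 13.59 / 17.26 = 0.787 g/cm^3
Convert: 0.787 x 1000 = 787 kg/m^3


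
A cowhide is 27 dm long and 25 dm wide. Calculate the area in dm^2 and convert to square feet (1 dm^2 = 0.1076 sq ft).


Area = 27 x 25 = 675 dm^2
Conversion: 675 x 0.1076 = 72.63 sq ft


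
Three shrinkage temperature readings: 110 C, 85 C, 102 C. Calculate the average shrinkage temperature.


99.0 C


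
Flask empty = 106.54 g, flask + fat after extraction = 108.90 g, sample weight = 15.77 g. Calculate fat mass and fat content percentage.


Fat mass = 2.36 g
Fat content = 15.0%


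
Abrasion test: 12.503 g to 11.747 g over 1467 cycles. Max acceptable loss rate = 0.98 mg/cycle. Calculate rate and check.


Loss = 12.503 - 11.747 = 0.756 g
Rate = 0.756 g / 1467 cycles x 1000 = 0.515 mg/cycle
Max = 0.98 mg/cycle
Passes: Yes


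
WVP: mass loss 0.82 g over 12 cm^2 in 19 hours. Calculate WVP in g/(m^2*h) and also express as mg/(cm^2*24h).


WVP = 0.82 / (12 x 19) x 10000 = 35.96 g/(m^2*h)
Mass loss in mg = 0.82 x 1000 = 820 mg
Per cm^2 per 24h in mg: 820 x 24 / (12 x 19) = 19680 / 228 = 86.32 mg/(cm^2*24h)


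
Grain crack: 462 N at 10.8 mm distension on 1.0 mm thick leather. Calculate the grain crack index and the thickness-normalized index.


Crack index = 42.8 N/mm
Normalized index = 42.8 N/mm per mm

Crack index = 462 / 10.8 = 42.8 N/mm
Normalized = 42.8 / 1.0 = 42.8 N/mm per mm


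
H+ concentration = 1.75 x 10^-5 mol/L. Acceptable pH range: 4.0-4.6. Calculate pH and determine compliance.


pH = 4.76
Compliant: No


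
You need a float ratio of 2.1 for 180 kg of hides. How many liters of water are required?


378.0 L

Water = hide weight x target ratio
Water = 180 x 2.1 = 378.0 L


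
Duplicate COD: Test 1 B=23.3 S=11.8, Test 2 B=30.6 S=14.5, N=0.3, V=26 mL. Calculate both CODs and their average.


COD1 = 1061.5 mg/L
COD2 = 1486.2 mg/L
Average = 1273.9 mg/L

COD1 = (23.3 - 11.8) x 0.3 x 8000 / 26 = 1061.5 mg/L
COD2 = (30.6 - 14.5) x 0.3 x 8000 / 26 = 1486.2 mg/L
Average = (1061.5 + 1486.2) / 2 = 1273.9 mg/L


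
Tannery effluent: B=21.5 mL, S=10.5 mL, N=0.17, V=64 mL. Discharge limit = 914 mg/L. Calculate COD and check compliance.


COD = (21.5 - 10.5) x 0.17 x 8000 / 64 = 233.8 mg/L
Limit: 914 mg/L
Compliant: Yes


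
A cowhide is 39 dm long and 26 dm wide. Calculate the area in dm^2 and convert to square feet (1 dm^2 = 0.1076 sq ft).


1014 dm^2
109.11 sq ft

Area = 39 x 26 = 1014 dm^2
Conversion: 1014 x 0.1076 = 109.11 sq ft


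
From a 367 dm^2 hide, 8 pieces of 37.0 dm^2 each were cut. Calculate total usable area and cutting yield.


Usable area = 296.0 dm^2
Yield = 80.7%

Total usable = 8 x 37.0 = 296.0 dm^2
Yield = 296.0 / 367 x 100 = 80.7%


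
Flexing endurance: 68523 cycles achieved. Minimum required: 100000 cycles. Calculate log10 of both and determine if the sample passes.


Achieved: log10 = 4.84
Required: log10 = 5.00
Passes: No

log10(68523) = 4.84
log10(100000) = 5.00
Passes: No


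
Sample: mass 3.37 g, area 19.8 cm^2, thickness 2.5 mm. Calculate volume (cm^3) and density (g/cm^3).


Volume = 4.950 cm^3
Density = 0.681 g/cm^3

Thickness in cm = 2.5 / 10 = 0.25 cm
Volume = 19.8 x 0.25 = 4.950 cm^3
Density = 3.37 / 4.950 = 0.681 g/cm^3


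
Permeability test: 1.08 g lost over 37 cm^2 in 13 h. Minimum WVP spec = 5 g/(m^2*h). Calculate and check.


WVP = 22.45 g/(m^2*h)
Meets specification: Yes

WVP = 1.08 / (37 x 13) x 10000 = 22.45 g/(m^2*h)
Minimum: 5 g/(m^2*h)
Meets spec: Yes


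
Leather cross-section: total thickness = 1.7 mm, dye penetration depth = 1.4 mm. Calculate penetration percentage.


82.4%


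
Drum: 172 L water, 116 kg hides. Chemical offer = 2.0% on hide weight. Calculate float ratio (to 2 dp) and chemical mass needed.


Float ratio = 1.48
Chemical needed = 2.32 kg

Float ratio = 172 / 116 = 1.48
Chemical = 116 x 2.0 / 100 = 2.32 kg


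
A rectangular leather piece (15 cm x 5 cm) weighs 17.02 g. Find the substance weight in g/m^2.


2269.3 g/m^2


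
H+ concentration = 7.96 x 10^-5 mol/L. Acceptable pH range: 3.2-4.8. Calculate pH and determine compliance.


pH = -log10(7.96 x 10^-5) = 4.10
Range: 3.2 to 4.8
Compliant: Yes


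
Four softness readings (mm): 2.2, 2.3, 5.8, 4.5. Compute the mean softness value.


Sum = 2.2 + 2.3 + 5.8 + 4.5
Mean = 14.8 / 4 = 3.70 mm


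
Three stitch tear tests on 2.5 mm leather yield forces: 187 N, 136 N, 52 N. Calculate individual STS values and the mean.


STS1 = 74.8 N/mm
STS2 = 54.4 N/mm
STS3 = 20.8 N/mm
Mean = 50.0 N/mm


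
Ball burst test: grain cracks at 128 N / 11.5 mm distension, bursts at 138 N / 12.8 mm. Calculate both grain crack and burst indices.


Crack index = 128 / 11.5 = 11.1 N/mm
Burst index = 138 / 12.8 = 10.8 N/mm


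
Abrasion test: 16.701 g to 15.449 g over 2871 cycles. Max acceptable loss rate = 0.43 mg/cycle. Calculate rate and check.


Loss = 16.701 - 15.449 = 1.252 g
Rate = 1.252 g / 2871 cycles x 1000 = 0.436 mg/cycle
Max = 0.43 mg/cycle
Passes: No


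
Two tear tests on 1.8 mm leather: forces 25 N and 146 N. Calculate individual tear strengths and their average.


Tear 1 = 25 / 1.8 = 13.9 N/mm
Tear 2 = 146 / 1.8 = 81.1 N/mm
Average = (13.9 + 81.1) / 2 = 47.5 N/mm


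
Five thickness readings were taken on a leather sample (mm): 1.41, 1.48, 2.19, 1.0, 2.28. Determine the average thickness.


1.67 mm

Sum = 1.41 + 1.48 + 2.19 + 1.0 + 2.28 = 8.36
Average = 8.36 / 5 = 1.67 mm


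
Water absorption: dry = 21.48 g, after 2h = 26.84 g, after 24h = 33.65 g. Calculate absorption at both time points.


2h absorption = 25.0%
24h absorption = 56.7%


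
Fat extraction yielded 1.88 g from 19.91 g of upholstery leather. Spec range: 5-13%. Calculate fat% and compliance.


Fat content = 9.4%
Compliant: Yes

Fat% = 1.88 / 19.91 x 100 = 9.4%
Spec range: 5-13%
Compliant: Yes


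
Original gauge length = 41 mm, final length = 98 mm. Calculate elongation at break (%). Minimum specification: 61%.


Elongation = 139.0%
Meets spec: Yes

Extension = 98 - 41 = 57 mm
Elongation = 57 / 41 x 100 = 139.0%
Minimum required: 61%
Meets specification: Yes


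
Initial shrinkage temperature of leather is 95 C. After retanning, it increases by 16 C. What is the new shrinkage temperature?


111 C

New Ts = 95 + 16 = 111 C


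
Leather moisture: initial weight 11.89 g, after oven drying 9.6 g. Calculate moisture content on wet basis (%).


19.3%

Moisture = 11.89 - 9.6 = 2.29 g
MC = 2.29 / 11.89 x 100 = 19.3%


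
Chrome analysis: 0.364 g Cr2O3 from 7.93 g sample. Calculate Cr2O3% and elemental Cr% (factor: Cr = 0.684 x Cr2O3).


Cr2O3% = 0.364 / 7.93 x 100 = 4.59%
Cr% = 4.59 x 0.684 = 3.14%


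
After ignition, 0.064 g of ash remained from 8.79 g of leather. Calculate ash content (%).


Ash% = 0.064 / 8.79 x 100
Ash% = 0.73%


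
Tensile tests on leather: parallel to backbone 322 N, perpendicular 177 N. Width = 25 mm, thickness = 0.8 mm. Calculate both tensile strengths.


Parallel = 16.10 N/mm^2
Perpendicular = 8.85 N/mm^2

Area = 25 x 0.8 = 20.0 mm^2
TS (parallel) = 322 / 20.0 = 16.10 N/mm^2
TS (perpendicular) = 177 / 20.0 = 8.85 N/mm^2


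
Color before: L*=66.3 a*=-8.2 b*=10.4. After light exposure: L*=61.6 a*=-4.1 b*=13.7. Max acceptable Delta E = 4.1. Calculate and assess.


dL = -4.7, da = 4.1, db = 3.3
dE = sqrt((-4.7)^2 + (4.1)^2 + (3.3)^2) = 7.06
Max = 4.1
Passes: No


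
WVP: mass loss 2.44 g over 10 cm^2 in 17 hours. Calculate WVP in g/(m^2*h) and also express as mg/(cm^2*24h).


WVP = 2.44 / (10 x 17) x 10000 = 143.53 g/(m^2*h)
Mass loss in mg = 2.44 x 1000 = 2440 mg
Per cm^2 per 24h in mg: 2440 x 24 / (10 x 17) = 58560 / 170 = 344.47 mg/(cm^2*24h)


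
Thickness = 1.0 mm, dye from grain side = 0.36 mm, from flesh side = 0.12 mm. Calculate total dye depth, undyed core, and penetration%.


Total dyed = 0.48 mm
Undyed core = 0.52 mm
Penetration = 48.0%

Total dyed = 0.36 + 0.12 = 0.48 mm
Undyed core = 1.0 - 0.48 = 0.52 mm
Penetration = 0.48 / 1.0 x 100 = 48.0%


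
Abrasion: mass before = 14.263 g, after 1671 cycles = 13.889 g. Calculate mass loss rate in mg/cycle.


0.224 mg/cycle


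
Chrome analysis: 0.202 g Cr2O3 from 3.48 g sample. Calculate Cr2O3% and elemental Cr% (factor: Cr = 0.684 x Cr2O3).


Cr2O3% = 0.202 / 3.48 x 100 = 5.80%
Cr% = 5.80 x 0.684 = 3.97%


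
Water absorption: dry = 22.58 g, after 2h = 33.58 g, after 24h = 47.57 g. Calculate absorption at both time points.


2h absorption = 48.7%
24h absorption = 110.7%

WA (2h) = (33.58 - 22.58) / 22.58 x 100 = 48.7%
WA (24h) = (47.57 - 22.58) / 22.58 x 100 = 110.7%


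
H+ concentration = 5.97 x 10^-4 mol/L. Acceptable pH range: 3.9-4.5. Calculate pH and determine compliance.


pH = 3.22
Compliant: No

pH = -log10(5.97 x 10^-4) = 3.22
Range: 3.9 to 4.5
Compliant: No


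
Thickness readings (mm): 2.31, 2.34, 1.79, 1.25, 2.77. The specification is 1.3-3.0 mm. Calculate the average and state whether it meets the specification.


Average = 2.09 mm
Within specification: Yes


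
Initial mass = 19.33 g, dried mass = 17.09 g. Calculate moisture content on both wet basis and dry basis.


Wet basis = 11.6%
Dry basis = 13.1%

Moisture lost = 19.33 - 17.09 = 2.24 g
Wet basis MC = 2.24 / 19.33 x 100 = 11.6%
Dry basis MC = 2.24 / 17.09 x 100 = 13.1%


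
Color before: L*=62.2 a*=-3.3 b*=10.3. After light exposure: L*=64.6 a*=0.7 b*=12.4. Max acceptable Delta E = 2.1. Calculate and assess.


dL = 2.4, da = 4.0, db = 2.1
dE = sqrt((2.4)^2 + (4.0)^2 + (2.1)^2) = 5.12
Max = 2.1
Passes: No


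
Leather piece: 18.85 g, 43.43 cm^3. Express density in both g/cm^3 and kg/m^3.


Density = 18.85 / 43.43 = 0.434 g/cm^3
Convert: 0.434 x 1000 = 434 kg/m^3


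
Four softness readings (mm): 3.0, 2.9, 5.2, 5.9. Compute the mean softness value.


4.25 mm


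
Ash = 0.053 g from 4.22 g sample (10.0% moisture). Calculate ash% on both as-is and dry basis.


As-is ash = 1.26%
Dry-basis ash = 1.40%

As-is ash% = 0.053 / 4.22 x 100 = 1.26%
Dry mass = 4.22 x (100 - 10.0) / 100 = 3.798 g
Dry-basis ash% = 0.053 / 3.798 x 100 = 1.40%


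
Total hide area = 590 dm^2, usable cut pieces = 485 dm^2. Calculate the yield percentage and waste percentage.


Yield = 485 / 590 x 100 = 82.2%
Waste = 590 - 485 = 105 dm^2
Waste% = 100 - 82.2 = 17.8%


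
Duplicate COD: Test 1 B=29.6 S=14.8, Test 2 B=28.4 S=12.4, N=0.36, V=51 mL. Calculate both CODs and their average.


COD1 = (29.6 - 14.8) x 0.36 x 8000 / 51 = 835.8 mg/L
COD2 = (28.4 - 12.4) x 0.36 x 8000 / 51 = 903.5 mg/L
Average = (835.8 + 903.5) / 2 = 869.7 mg/L


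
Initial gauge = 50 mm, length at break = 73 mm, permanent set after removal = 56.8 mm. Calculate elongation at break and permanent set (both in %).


Elongation at break = (73 - 50) / 50 x 100 = 46.0%
Permanent set = (56.8 - 50) / 50 x 100 = 13.6%


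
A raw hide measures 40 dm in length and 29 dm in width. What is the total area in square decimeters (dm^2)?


Area = length x width
Area = 40 x 29 = 1160 dm^2


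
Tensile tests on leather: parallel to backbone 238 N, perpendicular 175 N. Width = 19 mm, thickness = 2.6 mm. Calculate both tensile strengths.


Parallel = 4.82 N/mm^2
Perpendicular = 3.54 N/mm^2

Area = 19 x 2.6 = 49.4 mm^2
TS (parallel) = 238 / 49.4 = 4.82 N/mm^2
TS (perpendicular) = 175 / 49.4 = 3.54 N/mm^2


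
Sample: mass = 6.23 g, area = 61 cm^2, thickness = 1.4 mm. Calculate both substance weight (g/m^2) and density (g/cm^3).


Substance weight = 1021.3 g/m^2
Density = 0.730 g/cm^3

SW = 6.23 / 61 x 10000 = 1021.3 g/m^2
Volume = 61 x 1.4 / 10 = 8.54 cm^3
Density = 6.23 / 8.54 = 0.730 g/cm^3


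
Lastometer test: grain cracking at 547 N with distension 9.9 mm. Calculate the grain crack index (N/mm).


55.3 N/mm

Grain crack index = force / distension
Index = 547 / 9.9 = 55.3 N/mm


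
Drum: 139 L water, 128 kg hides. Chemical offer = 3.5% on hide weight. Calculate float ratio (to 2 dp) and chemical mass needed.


Float ratio = 1.09
Chemical needed = 4.48 kg


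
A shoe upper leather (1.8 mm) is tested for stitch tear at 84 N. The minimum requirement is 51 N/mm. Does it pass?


STS = 46.7 N/mm
Passes: No


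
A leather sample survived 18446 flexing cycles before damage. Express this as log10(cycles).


log10(18446) = 4.27


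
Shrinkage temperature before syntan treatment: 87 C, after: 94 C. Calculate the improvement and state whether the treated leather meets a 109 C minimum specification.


Improvement = 7 C
Meets 109 C spec: No

Improvement = 94 - 87 = 7 C
Spec check: 94 C >= 109 C? No


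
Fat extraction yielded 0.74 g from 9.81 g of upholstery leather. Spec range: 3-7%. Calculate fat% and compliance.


Fat% = 0.74 / 9.81 x 100 = 7.5%
Spec range: 3-7%
Compliant: No


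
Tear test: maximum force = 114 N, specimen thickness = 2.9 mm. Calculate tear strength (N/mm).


Tear strength = force / thickness
Tear = 114 / 2.9 = 39.3 N/mm


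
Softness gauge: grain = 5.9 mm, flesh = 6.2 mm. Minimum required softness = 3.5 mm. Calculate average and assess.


Average softness = 6.05 mm
Meets requirement: Yes

Average = (5.9 + 6.2) / 2 = 6.05 mm
Minimum = 3.5 mm
Meets requirement: Yes


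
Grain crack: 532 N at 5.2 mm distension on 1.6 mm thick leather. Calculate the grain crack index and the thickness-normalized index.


Crack index = 532 / 5.2 = 102.3 N/mm
Normalized = 102.3 / 1.6 = 63.9 N/mm per mm


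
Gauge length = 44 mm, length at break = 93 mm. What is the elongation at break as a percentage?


Extension = 93 - 44 = 49 mm
Elongation = 49 / 44 x 100 = 111.4%


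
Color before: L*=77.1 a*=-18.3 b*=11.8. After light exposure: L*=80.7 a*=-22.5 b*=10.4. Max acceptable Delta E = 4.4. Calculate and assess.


Delta E = 5.71
Passes: No


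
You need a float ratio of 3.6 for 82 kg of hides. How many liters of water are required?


295.2 L

Water = hide weight x target ratio
Water = 82 x 3.6 = 295.2 L


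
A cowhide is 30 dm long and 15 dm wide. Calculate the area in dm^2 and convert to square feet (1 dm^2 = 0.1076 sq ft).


450 dm^2
48.42 sq ft

Area = 30 x 15 = 450 dm^2
Conversion: 450 x 0.1076 = 48.42 sq ft


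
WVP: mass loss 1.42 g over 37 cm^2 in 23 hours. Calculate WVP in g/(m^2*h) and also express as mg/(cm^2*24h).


WVP = 16.69 g/(m^2*h)
Daily rate = 40.05 mg/(cm^2*24h)

WVP = 1.42 / (37 x 23) x 10000 = 16.69 g/(m^2*h)
Mass loss in mg = 1.42 x 1000 = 1420 mg
Per cm^2 per 24h in mg: 1420 x 24 / (37 x 23) = 34080 / 851 = 40.05 mg/(cm^2*24h)


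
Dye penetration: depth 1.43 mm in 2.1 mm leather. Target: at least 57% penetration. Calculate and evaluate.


Penetration = 1.43 / 2.1 x 100 = 68.1%
Target: 57%
Meets target: Yes


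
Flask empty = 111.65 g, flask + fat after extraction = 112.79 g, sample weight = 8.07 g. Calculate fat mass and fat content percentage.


Fat mass = 112.79 - 111.65 = 1.14 g
Fat% = 1.14 / 8.07 x 100 = 14.1%


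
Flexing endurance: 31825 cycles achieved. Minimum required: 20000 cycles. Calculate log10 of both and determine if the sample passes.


log10(31825) = 4.50
log10(20000) = 4.30
Passes: Yes


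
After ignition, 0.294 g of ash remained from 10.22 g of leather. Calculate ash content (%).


2.88%

Ash% = 0.294 / 10.22 x 100
Ash% = 2.88%


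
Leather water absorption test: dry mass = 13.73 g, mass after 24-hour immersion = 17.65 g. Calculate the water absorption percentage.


28.6%


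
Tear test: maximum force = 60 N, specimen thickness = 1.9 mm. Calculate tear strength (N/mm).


31.6 N/mm

Tear strength = force / thickness
Tear = 60 / 1.9 = 31.6 N/mm


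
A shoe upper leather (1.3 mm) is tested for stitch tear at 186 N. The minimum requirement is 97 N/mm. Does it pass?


STS = 186 / 1.3 = 143.1 N/mm
Minimum required: 97 N/mm
Passes: Yes


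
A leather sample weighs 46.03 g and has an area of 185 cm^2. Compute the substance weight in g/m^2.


Substance weight = mass / area x 10000
SW = 46.03 / 185 x 10000
SW = 2488.1 g/m^2


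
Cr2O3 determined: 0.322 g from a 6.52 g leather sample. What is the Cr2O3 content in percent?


Cr2O3% = 0.322 / 6.52 x 100
Cr2O3% = 4.94%


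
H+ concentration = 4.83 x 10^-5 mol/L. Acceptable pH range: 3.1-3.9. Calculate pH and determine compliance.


pH = 4.32
Compliant: No


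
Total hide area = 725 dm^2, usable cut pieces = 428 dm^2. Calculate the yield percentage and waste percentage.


Yield = 59.0%
Waste = 41.0%

Yield = 428 / 725 x 100 = 59.0%
Waste = 725 - 428 = 297 dm^2
Waste% = 100 - 59.0 = 41.0%


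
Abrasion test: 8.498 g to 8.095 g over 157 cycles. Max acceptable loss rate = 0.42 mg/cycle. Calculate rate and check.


Rate = 2.567 mg/cycle
Passes: No


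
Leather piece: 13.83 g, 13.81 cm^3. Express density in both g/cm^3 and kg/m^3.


Density = 13.83 / 13.81 = 1.001 g/cm^3
Convert: 1.001 x 1000 = 1001 kg/m^3


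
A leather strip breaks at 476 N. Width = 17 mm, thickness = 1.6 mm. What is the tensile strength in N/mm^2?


Cross-sectional area = 17 x 1.6 = 27.2 mm^2
Tensile strength = 476 / 27.2 = 17.50 N/mm^2


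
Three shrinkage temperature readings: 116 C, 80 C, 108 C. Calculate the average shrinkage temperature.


101.3 C


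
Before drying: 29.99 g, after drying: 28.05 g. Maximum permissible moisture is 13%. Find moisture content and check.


Moisture content = 6.5%
Acceptable: Yes


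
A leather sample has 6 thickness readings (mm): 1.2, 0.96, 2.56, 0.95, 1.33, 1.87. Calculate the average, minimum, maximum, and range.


Sum = 8.87
Average = 8.87 / 6 = 1.48 mm
Minimum = 0.95 mm
Maximum = 2.56 mm
Range = 2.56 - 0.95 = 1.61 mm


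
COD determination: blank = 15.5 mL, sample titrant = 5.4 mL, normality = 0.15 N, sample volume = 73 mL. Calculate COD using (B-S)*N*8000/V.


166.0 mg/L

COD = (15.5 - 5.4) x 0.15 x 8000 / 73
COD = 10.1 x 0.15 x 8000 / 73
COD = 166.0 mg/L


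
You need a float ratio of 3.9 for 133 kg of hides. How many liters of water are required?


Water = hide weight x target ratio
Water = 133 x 3.9 = 518.7 L


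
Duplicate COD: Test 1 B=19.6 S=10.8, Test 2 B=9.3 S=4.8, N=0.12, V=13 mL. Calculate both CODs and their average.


COD1 = 649.8 mg/L
COD2 = 332.3 mg/L
Average = 491.1 mg/L

COD1 = (19.6 - 10.8) x 0.12 x 8000 / 13 = 649.8 mg/L
COD2 = (9.3 - 4.8) x 0.12 x 8000 / 13 = 332.3 mg/L
Average = (649.8 + 332.3) / 2 = 491.1 mg/L


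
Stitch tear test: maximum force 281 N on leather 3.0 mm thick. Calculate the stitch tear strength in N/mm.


93.7 N/mm

Stitch tear strength = force / thickness
STS = 281 / 3.0 = 93.7 N/mm
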